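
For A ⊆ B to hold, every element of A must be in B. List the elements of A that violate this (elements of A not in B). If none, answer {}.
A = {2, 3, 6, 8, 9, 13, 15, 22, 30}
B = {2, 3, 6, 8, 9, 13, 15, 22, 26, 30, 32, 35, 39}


Set A = {2, 3, 6, 8, 9, 13, 15, 22, 30}
Set B = {2, 3, 6, 8, 9, 13, 15, 22, 26, 30, 32, 35, 39}
Check each element of A against B:
2 ∈ B, 3 ∈ B, 6 ∈ B, 8 ∈ B, 9 ∈ B, 13 ∈ B, 15 ∈ B, 22 ∈ B, 30 ∈ B
Elements of A not in B: {}

{}


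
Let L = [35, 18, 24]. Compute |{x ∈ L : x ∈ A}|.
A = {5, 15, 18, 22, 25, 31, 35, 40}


Set A = {5, 15, 18, 22, 25, 31, 35, 40}
Candidates: [35, 18, 24]
Check each candidate:
35 ∈ A, 18 ∈ A, 24 ∉ A
Count of candidates in A: 2

2


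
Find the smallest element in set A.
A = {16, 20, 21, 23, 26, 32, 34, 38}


Set A = {16, 20, 21, 23, 26, 32, 34, 38}
Elements in ascending order: 16, 20, 21, 23, 26, 32, 34, 38
The smallest element is 16.

16


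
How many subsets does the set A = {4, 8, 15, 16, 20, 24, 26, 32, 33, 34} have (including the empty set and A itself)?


Set A = {4, 8, 15, 16, 20, 24, 26, 32, 33, 34}
|A| = 10
The power set P(A) contains all subsets of A.
|P(A)| = 2^|A| = 2^10 = 1024

1024


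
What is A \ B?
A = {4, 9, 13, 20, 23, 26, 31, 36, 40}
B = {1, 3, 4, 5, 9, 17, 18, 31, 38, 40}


Set A = {4, 9, 13, 20, 23, 26, 31, 36, 40}
Set B = {1, 3, 4, 5, 9, 17, 18, 31, 38, 40}
A \ B includes elements in A that are not in B.
Check each element of A:
4 (in B, remove), 9 (in B, remove), 13 (not in B, keep), 20 (not in B, keep), 23 (not in B, keep), 26 (not in B, keep), 31 (in B, remove), 36 (not in B, keep), 40 (in B, remove)
A \ B = {13, 20, 23, 26, 36}

{13, 20, 23, 26, 36}


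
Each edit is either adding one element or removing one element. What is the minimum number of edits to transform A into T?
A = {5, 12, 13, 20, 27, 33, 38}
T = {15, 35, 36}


Set A = {5, 12, 13, 20, 27, 33, 38}
Set T = {15, 35, 36}
Elements to remove from A (in A, not in T): {5, 12, 13, 20, 27, 33, 38} → 7 removals
Elements to add to A (in T, not in A): {15, 35, 36} → 3 additions
Total edits = 7 + 3 = 10

10


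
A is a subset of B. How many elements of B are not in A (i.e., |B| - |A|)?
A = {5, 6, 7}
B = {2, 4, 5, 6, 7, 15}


Set A = {5, 6, 7}, |A| = 3
Set B = {2, 4, 5, 6, 7, 15}, |B| = 6
Since A ⊆ B: B \ A = {2, 4, 15}
|B| - |A| = 6 - 3 = 3

3


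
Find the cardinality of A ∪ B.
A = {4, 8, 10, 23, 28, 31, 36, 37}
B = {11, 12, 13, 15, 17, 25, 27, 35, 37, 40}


Set A = {4, 8, 10, 23, 28, 31, 36, 37}, |A| = 8
Set B = {11, 12, 13, 15, 17, 25, 27, 35, 37, 40}, |B| = 10
A ∩ B = {37}, |A ∩ B| = 1
|A ∪ B| = |A| + |B| - |A ∩ B| = 8 + 10 - 1 = 17

17


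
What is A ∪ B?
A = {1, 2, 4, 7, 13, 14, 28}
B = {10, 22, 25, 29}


Set A = {1, 2, 4, 7, 13, 14, 28}
Set B = {10, 22, 25, 29}
A ∪ B includes all elements in either set.
Elements from A: {1, 2, 4, 7, 13, 14, 28}
Elements from B not already included: {10, 22, 25, 29}
A ∪ B = {1, 2, 4, 7, 10, 13, 14, 22, 25, 28, 29}

{1, 2, 4, 7, 10, 13, 14, 22, 25, 28, 29}


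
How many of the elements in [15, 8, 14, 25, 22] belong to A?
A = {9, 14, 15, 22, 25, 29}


Set A = {9, 14, 15, 22, 25, 29}
Candidates: [15, 8, 14, 25, 22]
Check each candidate:
15 ∈ A, 8 ∉ A, 14 ∈ A, 25 ∈ A, 22 ∈ A
Count of candidates in A: 4

4


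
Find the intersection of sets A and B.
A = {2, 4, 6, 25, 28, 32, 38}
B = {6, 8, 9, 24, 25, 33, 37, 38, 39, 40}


Set A = {2, 4, 6, 25, 28, 32, 38}
Set B = {6, 8, 9, 24, 25, 33, 37, 38, 39, 40}
A ∩ B includes only elements in both sets.
Check each element of A against B:
2 ✗, 4 ✗, 6 ✓, 25 ✓, 28 ✗, 32 ✗, 38 ✓
A ∩ B = {6, 25, 38}

{6, 25, 38}


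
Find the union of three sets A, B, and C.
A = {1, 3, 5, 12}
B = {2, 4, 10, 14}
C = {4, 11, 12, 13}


Set A = {1, 3, 5, 12}
Set B = {2, 4, 10, 14}
Set C = {4, 11, 12, 13}
First, A ∪ B = {1, 2, 3, 4, 5, 10, 12, 14}
Then, (A ∪ B) ∪ C = {1, 2, 3, 4, 5, 10, 11, 12, 13, 14}

{1, 2, 3, 4, 5, 10, 11, 12, 13, 14}


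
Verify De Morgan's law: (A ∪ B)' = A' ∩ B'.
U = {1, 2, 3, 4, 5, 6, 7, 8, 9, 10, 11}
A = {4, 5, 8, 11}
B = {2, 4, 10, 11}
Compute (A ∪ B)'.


U = {1, 2, 3, 4, 5, 6, 7, 8, 9, 10, 11}
A = {4, 5, 8, 11}, B = {2, 4, 10, 11}
A ∪ B = {2, 4, 5, 8, 10, 11}
(A ∪ B)' = U \ (A ∪ B) = {1, 3, 6, 7, 9}
Verification via A' ∩ B': A' = {1, 2, 3, 6, 7, 9, 10}, B' = {1, 3, 5, 6, 7, 8, 9}
A' ∩ B' = {1, 3, 6, 7, 9} ✓

{1, 3, 6, 7, 9}


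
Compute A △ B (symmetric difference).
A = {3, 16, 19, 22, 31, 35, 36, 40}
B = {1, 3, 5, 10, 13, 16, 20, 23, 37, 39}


Set A = {3, 16, 19, 22, 31, 35, 36, 40}
Set B = {1, 3, 5, 10, 13, 16, 20, 23, 37, 39}
A △ B = (A \ B) ∪ (B \ A)
Elements in A but not B: {19, 22, 31, 35, 36, 40}
Elements in B but not A: {1, 5, 10, 13, 20, 23, 37, 39}
A △ B = {1, 5, 10, 13, 19, 20, 22, 23, 31, 35, 36, 37, 39, 40}

{1, 5, 10, 13, 19, 20, 22, 23, 31, 35, 36, 37, 39, 40}


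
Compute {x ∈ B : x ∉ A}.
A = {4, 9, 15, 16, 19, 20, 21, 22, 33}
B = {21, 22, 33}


Set A = {4, 9, 15, 16, 19, 20, 21, 22, 33}
Set B = {21, 22, 33}
Check each element of B against A:
21 ∈ A, 22 ∈ A, 33 ∈ A
Elements of B not in A: {}

{}


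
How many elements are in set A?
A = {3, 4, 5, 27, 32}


Set A = {3, 4, 5, 27, 32}
Listing elements: 3, 4, 5, 27, 32
Counting: 5 elements
|A| = 5

5


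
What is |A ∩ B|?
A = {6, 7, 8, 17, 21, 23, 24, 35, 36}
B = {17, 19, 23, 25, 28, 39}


Set A = {6, 7, 8, 17, 21, 23, 24, 35, 36}
Set B = {17, 19, 23, 25, 28, 39}
A ∩ B = {17, 23}
|A ∩ B| = 2

2


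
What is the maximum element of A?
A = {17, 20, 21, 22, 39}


Set A = {17, 20, 21, 22, 39}
Elements in ascending order: 17, 20, 21, 22, 39
The largest element is 39.

39


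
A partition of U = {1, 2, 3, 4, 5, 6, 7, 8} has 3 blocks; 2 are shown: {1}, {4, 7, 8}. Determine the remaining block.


U = {1, 2, 3, 4, 5, 6, 7, 8}
Shown blocks: {1}, {4, 7, 8}
A partition's blocks are pairwise disjoint and cover U, so the missing block = U \ (union of shown blocks).
Union of shown blocks: {1, 4, 7, 8}
Missing block = U \ (union) = {2, 3, 5, 6}

{2, 3, 5, 6}


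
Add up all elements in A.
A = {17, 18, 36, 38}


Set A = {17, 18, 36, 38}
Sum = 17 + 18 + 36 + 38 = 109

109


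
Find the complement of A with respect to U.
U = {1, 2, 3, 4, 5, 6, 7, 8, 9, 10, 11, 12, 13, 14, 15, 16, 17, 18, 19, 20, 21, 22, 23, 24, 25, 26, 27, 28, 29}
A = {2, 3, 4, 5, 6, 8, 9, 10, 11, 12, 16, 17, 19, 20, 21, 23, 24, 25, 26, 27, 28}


Universal set U = {1, 2, 3, 4, 5, 6, 7, 8, 9, 10, 11, 12, 13, 14, 15, 16, 17, 18, 19, 20, 21, 22, 23, 24, 25, 26, 27, 28, 29}
Set A = {2, 3, 4, 5, 6, 8, 9, 10, 11, 12, 16, 17, 19, 20, 21, 23, 24, 25, 26, 27, 28}
A' = U \ A = elements in U but not in A
Checking each element of U:
1 (not in A, include), 2 (in A, exclude), 3 (in A, exclude), 4 (in A, exclude), 5 (in A, exclude), 6 (in A, exclude), 7 (not in A, include), 8 (in A, exclude), 9 (in A, exclude), 10 (in A, exclude), 11 (in A, exclude), 12 (in A, exclude), 13 (not in A, include), 14 (not in A, include), 15 (not in A, include), 16 (in A, exclude), 17 (in A, exclude), 18 (not in A, include), 19 (in A, exclude), 20 (in A, exclude), 21 (in A, exclude), 22 (not in A, include), 23 (in A, exclude), 24 (in A, exclude), 25 (in A, exclude), 26 (in A, exclude), 27 (in A, exclude), 28 (in A, exclude), 29 (not in A, include)
A' = {1, 7, 13, 14, 15, 18, 22, 29}

{1, 7, 13, 14, 15, 18, 22, 29}


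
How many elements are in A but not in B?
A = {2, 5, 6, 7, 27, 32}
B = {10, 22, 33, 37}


Set A = {2, 5, 6, 7, 27, 32}
Set B = {10, 22, 33, 37}
A \ B = {2, 5, 6, 7, 27, 32}
|A \ B| = 6

6


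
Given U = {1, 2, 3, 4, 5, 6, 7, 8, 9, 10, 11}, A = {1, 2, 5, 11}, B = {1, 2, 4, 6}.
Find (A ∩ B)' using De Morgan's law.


U = {1, 2, 3, 4, 5, 6, 7, 8, 9, 10, 11}
A = {1, 2, 5, 11}, B = {1, 2, 4, 6}
A ∩ B = {1, 2}
(A ∩ B)' = U \ (A ∩ B) = {3, 4, 5, 6, 7, 8, 9, 10, 11}
Verification via A' ∪ B': A' = {3, 4, 6, 7, 8, 9, 10}, B' = {3, 5, 7, 8, 9, 10, 11}
A' ∪ B' = {3, 4, 5, 6, 7, 8, 9, 10, 11} ✓

{3, 4, 5, 6, 7, 8, 9, 10, 11}


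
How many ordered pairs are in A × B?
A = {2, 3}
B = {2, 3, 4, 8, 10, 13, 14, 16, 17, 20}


Set A = {2, 3} has 2 elements.
Set B = {2, 3, 4, 8, 10, 13, 14, 16, 17, 20} has 10 elements.
|A × B| = |A| × |B| = 2 × 10 = 20

20


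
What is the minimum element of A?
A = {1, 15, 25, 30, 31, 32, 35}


Set A = {1, 15, 25, 30, 31, 32, 35}
Elements in ascending order: 1, 15, 25, 30, 31, 32, 35
The smallest element is 1.

1


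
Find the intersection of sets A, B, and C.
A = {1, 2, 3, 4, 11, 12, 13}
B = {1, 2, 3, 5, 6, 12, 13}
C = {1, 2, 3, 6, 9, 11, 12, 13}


Set A = {1, 2, 3, 4, 11, 12, 13}
Set B = {1, 2, 3, 5, 6, 12, 13}
Set C = {1, 2, 3, 6, 9, 11, 12, 13}
First, A ∩ B = {1, 2, 3, 12, 13}
Then, (A ∩ B) ∩ C = {1, 2, 3, 12, 13}

{1, 2, 3, 12, 13}


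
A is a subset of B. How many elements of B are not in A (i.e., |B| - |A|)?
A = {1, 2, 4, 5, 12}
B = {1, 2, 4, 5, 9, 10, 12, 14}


Set A = {1, 2, 4, 5, 12}, |A| = 5
Set B = {1, 2, 4, 5, 9, 10, 12, 14}, |B| = 8
Since A ⊆ B: B \ A = {9, 10, 14}
|B| - |A| = 8 - 5 = 3

3


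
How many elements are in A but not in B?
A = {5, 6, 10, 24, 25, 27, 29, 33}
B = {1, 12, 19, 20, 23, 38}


Set A = {5, 6, 10, 24, 25, 27, 29, 33}
Set B = {1, 12, 19, 20, 23, 38}
A \ B = {5, 6, 10, 24, 25, 27, 29, 33}
|A \ B| = 8

8


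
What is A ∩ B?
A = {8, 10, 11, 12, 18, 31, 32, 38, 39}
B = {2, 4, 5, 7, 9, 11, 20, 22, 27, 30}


Set A = {8, 10, 11, 12, 18, 31, 32, 38, 39}
Set B = {2, 4, 5, 7, 9, 11, 20, 22, 27, 30}
A ∩ B includes only elements in both sets.
Check each element of A against B:
8 ✗, 10 ✗, 11 ✓, 12 ✗, 18 ✗, 31 ✗, 32 ✗, 38 ✗, 39 ✗
A ∩ B = {11}

{11}


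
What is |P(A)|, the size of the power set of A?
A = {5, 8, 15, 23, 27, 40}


Set A = {5, 8, 15, 23, 27, 40}
|A| = 6
The power set P(A) contains all subsets of A.
|P(A)| = 2^|A| = 2^6 = 64

64


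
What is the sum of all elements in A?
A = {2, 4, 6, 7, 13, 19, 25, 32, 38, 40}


Set A = {2, 4, 6, 7, 13, 19, 25, 32, 38, 40}
Sum = 2 + 4 + 6 + 7 + 13 + 19 + 25 + 32 + 38 + 40 = 186

186


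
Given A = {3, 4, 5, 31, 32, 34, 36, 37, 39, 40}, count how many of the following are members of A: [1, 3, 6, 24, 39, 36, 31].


Set A = {3, 4, 5, 31, 32, 34, 36, 37, 39, 40}
Candidates: [1, 3, 6, 24, 39, 36, 31]
Check each candidate:
1 ∉ A, 3 ∈ A, 6 ∉ A, 24 ∉ A, 39 ∈ A, 36 ∈ A, 31 ∈ A
Count of candidates in A: 4

4


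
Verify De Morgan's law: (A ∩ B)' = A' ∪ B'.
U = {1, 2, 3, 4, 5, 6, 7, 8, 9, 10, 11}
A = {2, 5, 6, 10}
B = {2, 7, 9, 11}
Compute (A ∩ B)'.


U = {1, 2, 3, 4, 5, 6, 7, 8, 9, 10, 11}
A = {2, 5, 6, 10}, B = {2, 7, 9, 11}
A ∩ B = {2}
(A ∩ B)' = U \ (A ∩ B) = {1, 3, 4, 5, 6, 7, 8, 9, 10, 11}
Verification via A' ∪ B': A' = {1, 3, 4, 7, 8, 9, 11}, B' = {1, 3, 4, 5, 6, 8, 10}
A' ∪ B' = {1, 3, 4, 5, 6, 7, 8, 9, 10, 11} ✓

{1, 3, 4, 5, 6, 7, 8, 9, 10, 11}


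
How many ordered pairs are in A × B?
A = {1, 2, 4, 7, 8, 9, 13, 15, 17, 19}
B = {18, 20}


Set A = {1, 2, 4, 7, 8, 9, 13, 15, 17, 19} has 10 elements.
Set B = {18, 20} has 2 elements.
|A × B| = |A| × |B| = 10 × 2 = 20

20


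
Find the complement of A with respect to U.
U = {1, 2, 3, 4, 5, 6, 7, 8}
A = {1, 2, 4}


Universal set U = {1, 2, 3, 4, 5, 6, 7, 8}
Set A = {1, 2, 4}
A' = U \ A = elements in U but not in A
Checking each element of U:
1 (in A, exclude), 2 (in A, exclude), 3 (not in A, include), 4 (in A, exclude), 5 (not in A, include), 6 (not in A, include), 7 (not in A, include), 8 (not in A, include)
A' = {3, 5, 6, 7, 8}

{3, 5, 6, 7, 8}


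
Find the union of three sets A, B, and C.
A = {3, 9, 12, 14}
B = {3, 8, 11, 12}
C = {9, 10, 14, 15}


Set A = {3, 9, 12, 14}
Set B = {3, 8, 11, 12}
Set C = {9, 10, 14, 15}
First, A ∪ B = {3, 8, 9, 11, 12, 14}
Then, (A ∪ B) ∪ C = {3, 8, 9, 10, 11, 12, 14, 15}

{3, 8, 9, 10, 11, 12, 14, 15}


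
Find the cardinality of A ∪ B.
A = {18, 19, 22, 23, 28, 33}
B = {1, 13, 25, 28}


Set A = {18, 19, 22, 23, 28, 33}, |A| = 6
Set B = {1, 13, 25, 28}, |B| = 4
A ∩ B = {28}, |A ∩ B| = 1
|A ∪ B| = |A| + |B| - |A ∩ B| = 6 + 4 - 1 = 9

9


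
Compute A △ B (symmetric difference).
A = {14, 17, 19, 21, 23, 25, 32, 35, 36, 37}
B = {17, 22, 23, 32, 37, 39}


Set A = {14, 17, 19, 21, 23, 25, 32, 35, 36, 37}
Set B = {17, 22, 23, 32, 37, 39}
A △ B = (A \ B) ∪ (B \ A)
Elements in A but not B: {14, 19, 21, 25, 35, 36}
Elements in B but not A: {22, 39}
A △ B = {14, 19, 21, 22, 25, 35, 36, 39}

{14, 19, 21, 22, 25, 35, 36, 39}


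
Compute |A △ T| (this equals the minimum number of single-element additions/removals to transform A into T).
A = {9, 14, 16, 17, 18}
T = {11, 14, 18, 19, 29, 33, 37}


Set A = {9, 14, 16, 17, 18}
Set T = {11, 14, 18, 19, 29, 33, 37}
Elements to remove from A (in A, not in T): {9, 16, 17} → 3 removals
Elements to add to A (in T, not in A): {11, 19, 29, 33, 37} → 5 additions
Total edits = 3 + 5 = 8

8


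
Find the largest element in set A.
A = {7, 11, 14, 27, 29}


Set A = {7, 11, 14, 27, 29}
Elements in ascending order: 7, 11, 14, 27, 29
The largest element is 29.

29


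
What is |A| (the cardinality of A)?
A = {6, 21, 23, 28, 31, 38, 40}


Set A = {6, 21, 23, 28, 31, 38, 40}
Listing elements: 6, 21, 23, 28, 31, 38, 40
Counting: 7 elements
|A| = 7

7


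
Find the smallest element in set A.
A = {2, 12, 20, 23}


Set A = {2, 12, 20, 23}
Elements in ascending order: 2, 12, 20, 23
The smallest element is 2.

2


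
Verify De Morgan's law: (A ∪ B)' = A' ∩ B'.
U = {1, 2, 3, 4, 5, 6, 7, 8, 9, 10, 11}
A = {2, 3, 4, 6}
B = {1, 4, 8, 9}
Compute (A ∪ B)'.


U = {1, 2, 3, 4, 5, 6, 7, 8, 9, 10, 11}
A = {2, 3, 4, 6}, B = {1, 4, 8, 9}
A ∪ B = {1, 2, 3, 4, 6, 8, 9}
(A ∪ B)' = U \ (A ∪ B) = {5, 7, 10, 11}
Verification via A' ∩ B': A' = {1, 5, 7, 8, 9, 10, 11}, B' = {2, 3, 5, 6, 7, 10, 11}
A' ∩ B' = {5, 7, 10, 11} ✓

{5, 7, 10, 11}


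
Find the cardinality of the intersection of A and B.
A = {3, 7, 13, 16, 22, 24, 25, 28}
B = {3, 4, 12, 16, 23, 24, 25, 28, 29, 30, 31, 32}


Set A = {3, 7, 13, 16, 22, 24, 25, 28}
Set B = {3, 4, 12, 16, 23, 24, 25, 28, 29, 30, 31, 32}
A ∩ B = {3, 16, 24, 25, 28}
|A ∩ B| = 5

5


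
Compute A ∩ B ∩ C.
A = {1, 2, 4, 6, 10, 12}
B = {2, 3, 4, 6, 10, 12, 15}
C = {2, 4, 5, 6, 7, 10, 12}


Set A = {1, 2, 4, 6, 10, 12}
Set B = {2, 3, 4, 6, 10, 12, 15}
Set C = {2, 4, 5, 6, 7, 10, 12}
First, A ∩ B = {2, 4, 6, 10, 12}
Then, (A ∩ B) ∩ C = {2, 4, 6, 10, 12}

{2, 4, 6, 10, 12}


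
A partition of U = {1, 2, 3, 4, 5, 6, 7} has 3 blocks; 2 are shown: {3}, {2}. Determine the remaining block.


U = {1, 2, 3, 4, 5, 6, 7}
Shown blocks: {3}, {2}
A partition's blocks are pairwise disjoint and cover U, so the missing block = U \ (union of shown blocks).
Union of shown blocks: {2, 3}
Missing block = U \ (union) = {1, 4, 5, 6, 7}

{1, 4, 5, 6, 7}


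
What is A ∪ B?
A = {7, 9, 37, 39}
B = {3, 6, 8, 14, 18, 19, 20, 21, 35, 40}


Set A = {7, 9, 37, 39}
Set B = {3, 6, 8, 14, 18, 19, 20, 21, 35, 40}
A ∪ B includes all elements in either set.
Elements from A: {7, 9, 37, 39}
Elements from B not already included: {3, 6, 8, 14, 18, 19, 20, 21, 35, 40}
A ∪ B = {3, 6, 7, 8, 9, 14, 18, 19, 20, 21, 35, 37, 39, 40}

{3, 6, 7, 8, 9, 14, 18, 19, 20, 21, 35, 37, 39, 40}


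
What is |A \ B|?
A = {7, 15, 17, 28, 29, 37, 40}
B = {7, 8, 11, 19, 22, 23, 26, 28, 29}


Set A = {7, 15, 17, 28, 29, 37, 40}
Set B = {7, 8, 11, 19, 22, 23, 26, 28, 29}
A \ B = {15, 17, 37, 40}
|A \ B| = 4

4


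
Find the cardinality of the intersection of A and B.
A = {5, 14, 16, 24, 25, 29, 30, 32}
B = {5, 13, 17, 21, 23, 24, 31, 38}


Set A = {5, 14, 16, 24, 25, 29, 30, 32}
Set B = {5, 13, 17, 21, 23, 24, 31, 38}
A ∩ B = {5, 24}
|A ∩ B| = 2

2


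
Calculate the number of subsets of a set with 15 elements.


The set has 15 elements.
The power set contains all possible subsets.
|P(A)| = 2^|A| = 2^15 = 32768

32768


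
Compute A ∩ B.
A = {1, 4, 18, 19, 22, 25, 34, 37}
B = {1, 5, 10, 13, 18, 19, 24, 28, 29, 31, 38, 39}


Set A = {1, 4, 18, 19, 22, 25, 34, 37}
Set B = {1, 5, 10, 13, 18, 19, 24, 28, 29, 31, 38, 39}
A ∩ B includes only elements in both sets.
Check each element of A against B:
1 ✓, 4 ✗, 18 ✓, 19 ✓, 22 ✗, 25 ✗, 34 ✗, 37 ✗
A ∩ B = {1, 18, 19}

{1, 18, 19}


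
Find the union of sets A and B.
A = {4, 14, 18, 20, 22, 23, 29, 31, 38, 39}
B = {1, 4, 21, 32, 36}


Set A = {4, 14, 18, 20, 22, 23, 29, 31, 38, 39}
Set B = {1, 4, 21, 32, 36}
A ∪ B includes all elements in either set.
Elements from A: {4, 14, 18, 20, 22, 23, 29, 31, 38, 39}
Elements from B not already included: {1, 21, 32, 36}
A ∪ B = {1, 4, 14, 18, 20, 21, 22, 23, 29, 31, 32, 36, 38, 39}

{1, 4, 14, 18, 20, 21, 22, 23, 29, 31, 32, 36, 38, 39}


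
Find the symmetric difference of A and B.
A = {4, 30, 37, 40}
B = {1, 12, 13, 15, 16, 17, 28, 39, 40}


Set A = {4, 30, 37, 40}
Set B = {1, 12, 13, 15, 16, 17, 28, 39, 40}
A △ B = (A \ B) ∪ (B \ A)
Elements in A but not B: {4, 30, 37}
Elements in B but not A: {1, 12, 13, 15, 16, 17, 28, 39}
A △ B = {1, 4, 12, 13, 15, 16, 17, 28, 30, 37, 39}

{1, 4, 12, 13, 15, 16, 17, 28, 30, 37, 39}


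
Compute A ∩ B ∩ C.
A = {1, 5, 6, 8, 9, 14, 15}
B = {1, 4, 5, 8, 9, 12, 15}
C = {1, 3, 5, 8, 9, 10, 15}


Set A = {1, 5, 6, 8, 9, 14, 15}
Set B = {1, 4, 5, 8, 9, 12, 15}
Set C = {1, 3, 5, 8, 9, 10, 15}
First, A ∩ B = {1, 5, 8, 9, 15}
Then, (A ∩ B) ∩ C = {1, 5, 8, 9, 15}

{1, 5, 8, 9, 15}


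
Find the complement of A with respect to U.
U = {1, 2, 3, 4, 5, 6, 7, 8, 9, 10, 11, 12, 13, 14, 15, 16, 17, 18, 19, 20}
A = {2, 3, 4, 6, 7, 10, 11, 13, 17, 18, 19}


Universal set U = {1, 2, 3, 4, 5, 6, 7, 8, 9, 10, 11, 12, 13, 14, 15, 16, 17, 18, 19, 20}
Set A = {2, 3, 4, 6, 7, 10, 11, 13, 17, 18, 19}
A' = U \ A = elements in U but not in A
Checking each element of U:
1 (not in A, include), 2 (in A, exclude), 3 (in A, exclude), 4 (in A, exclude), 5 (not in A, include), 6 (in A, exclude), 7 (in A, exclude), 8 (not in A, include), 9 (not in A, include), 10 (in A, exclude), 11 (in A, exclude), 12 (not in A, include), 13 (in A, exclude), 14 (not in A, include), 15 (not in A, include), 16 (not in A, include), 17 (in A, exclude), 18 (in A, exclude), 19 (in A, exclude), 20 (not in A, include)
A' = {1, 5, 8, 9, 12, 14, 15, 16, 20}

{1, 5, 8, 9, 12, 14, 15, 16, 20}


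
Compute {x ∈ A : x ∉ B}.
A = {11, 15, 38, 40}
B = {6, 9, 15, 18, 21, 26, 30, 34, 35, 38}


Set A = {11, 15, 38, 40}
Set B = {6, 9, 15, 18, 21, 26, 30, 34, 35, 38}
Check each element of A against B:
11 ∉ B (include), 15 ∈ B, 38 ∈ B, 40 ∉ B (include)
Elements of A not in B: {11, 40}

{11, 40}


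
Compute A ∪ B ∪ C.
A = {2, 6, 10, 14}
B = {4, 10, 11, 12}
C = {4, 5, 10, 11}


Set A = {2, 6, 10, 14}
Set B = {4, 10, 11, 12}
Set C = {4, 5, 10, 11}
First, A ∪ B = {2, 4, 6, 10, 11, 12, 14}
Then, (A ∪ B) ∪ C = {2, 4, 5, 6, 10, 11, 12, 14}

{2, 4, 5, 6, 10, 11, 12, 14}


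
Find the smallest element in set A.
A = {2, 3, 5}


Set A = {2, 3, 5}
Elements in ascending order: 2, 3, 5
The smallest element is 2.

2


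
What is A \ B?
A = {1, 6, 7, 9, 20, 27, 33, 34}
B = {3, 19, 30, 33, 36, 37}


Set A = {1, 6, 7, 9, 20, 27, 33, 34}
Set B = {3, 19, 30, 33, 36, 37}
A \ B includes elements in A that are not in B.
Check each element of A:
1 (not in B, keep), 6 (not in B, keep), 7 (not in B, keep), 9 (not in B, keep), 20 (not in B, keep), 27 (not in B, keep), 33 (in B, remove), 34 (not in B, keep)
A \ B = {1, 6, 7, 9, 20, 27, 34}

{1, 6, 7, 9, 20, 27, 34}


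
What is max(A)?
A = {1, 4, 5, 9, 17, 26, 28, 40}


Set A = {1, 4, 5, 9, 17, 26, 28, 40}
Elements in ascending order: 1, 4, 5, 9, 17, 26, 28, 40
The largest element is 40.

40


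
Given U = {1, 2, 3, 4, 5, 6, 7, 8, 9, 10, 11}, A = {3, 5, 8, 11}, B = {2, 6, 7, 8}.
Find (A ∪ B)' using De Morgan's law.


U = {1, 2, 3, 4, 5, 6, 7, 8, 9, 10, 11}
A = {3, 5, 8, 11}, B = {2, 6, 7, 8}
A ∪ B = {2, 3, 5, 6, 7, 8, 11}
(A ∪ B)' = U \ (A ∪ B) = {1, 4, 9, 10}
Verification via A' ∩ B': A' = {1, 2, 4, 6, 7, 9, 10}, B' = {1, 3, 4, 5, 9, 10, 11}
A' ∩ B' = {1, 4, 9, 10} ✓

{1, 4, 9, 10}


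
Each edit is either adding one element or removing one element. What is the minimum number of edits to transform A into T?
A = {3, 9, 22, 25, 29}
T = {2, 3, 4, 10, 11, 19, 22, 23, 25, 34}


Set A = {3, 9, 22, 25, 29}
Set T = {2, 3, 4, 10, 11, 19, 22, 23, 25, 34}
Elements to remove from A (in A, not in T): {9, 29} → 2 removals
Elements to add to A (in T, not in A): {2, 4, 10, 11, 19, 23, 34} → 7 additions
Total edits = 2 + 7 = 9

9


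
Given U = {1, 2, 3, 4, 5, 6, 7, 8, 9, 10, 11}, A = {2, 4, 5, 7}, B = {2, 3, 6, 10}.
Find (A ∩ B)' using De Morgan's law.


U = {1, 2, 3, 4, 5, 6, 7, 8, 9, 10, 11}
A = {2, 4, 5, 7}, B = {2, 3, 6, 10}
A ∩ B = {2}
(A ∩ B)' = U \ (A ∩ B) = {1, 3, 4, 5, 6, 7, 8, 9, 10, 11}
Verification via A' ∪ B': A' = {1, 3, 6, 8, 9, 10, 11}, B' = {1, 4, 5, 7, 8, 9, 11}
A' ∪ B' = {1, 3, 4, 5, 6, 7, 8, 9, 10, 11} ✓

{1, 3, 4, 5, 6, 7, 8, 9, 10, 11}


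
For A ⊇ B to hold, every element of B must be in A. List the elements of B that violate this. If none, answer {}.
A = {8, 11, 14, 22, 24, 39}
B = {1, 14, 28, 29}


Set A = {8, 11, 14, 22, 24, 39}
Set B = {1, 14, 28, 29}
Check each element of B against A:
1 ∉ A (include), 14 ∈ A, 28 ∉ A (include), 29 ∉ A (include)
Elements of B not in A: {1, 28, 29}

{1, 28, 29}


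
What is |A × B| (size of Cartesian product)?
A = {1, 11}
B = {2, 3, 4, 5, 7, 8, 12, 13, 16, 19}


Set A = {1, 11} has 2 elements.
Set B = {2, 3, 4, 5, 7, 8, 12, 13, 16, 19} has 10 elements.
|A × B| = |A| × |B| = 2 × 10 = 20

20


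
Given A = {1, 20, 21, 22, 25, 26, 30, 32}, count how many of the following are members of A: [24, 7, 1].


Set A = {1, 20, 21, 22, 25, 26, 30, 32}
Candidates: [24, 7, 1]
Check each candidate:
24 ∉ A, 7 ∉ A, 1 ∈ A
Count of candidates in A: 1

1


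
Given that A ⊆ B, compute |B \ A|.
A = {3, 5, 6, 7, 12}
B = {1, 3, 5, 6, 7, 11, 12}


Set A = {3, 5, 6, 7, 12}, |A| = 5
Set B = {1, 3, 5, 6, 7, 11, 12}, |B| = 7
Since A ⊆ B: B \ A = {1, 11}
|B| - |A| = 7 - 5 = 2

2


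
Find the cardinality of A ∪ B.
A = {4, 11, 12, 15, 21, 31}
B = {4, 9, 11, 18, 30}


Set A = {4, 11, 12, 15, 21, 31}, |A| = 6
Set B = {4, 9, 11, 18, 30}, |B| = 5
A ∩ B = {4, 11}, |A ∩ B| = 2
|A ∪ B| = |A| + |B| - |A ∩ B| = 6 + 5 - 2 = 9

9


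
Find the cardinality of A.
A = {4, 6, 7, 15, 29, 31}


Set A = {4, 6, 7, 15, 29, 31}
Listing elements: 4, 6, 7, 15, 29, 31
Counting: 6 elements
|A| = 6

6


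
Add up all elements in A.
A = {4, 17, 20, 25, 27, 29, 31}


Set A = {4, 17, 20, 25, 27, 29, 31}
Sum = 4 + 17 + 20 + 25 + 27 + 29 + 31 = 153

153


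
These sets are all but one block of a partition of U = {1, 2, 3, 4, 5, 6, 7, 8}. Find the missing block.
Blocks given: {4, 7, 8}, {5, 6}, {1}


U = {1, 2, 3, 4, 5, 6, 7, 8}
Shown blocks: {4, 7, 8}, {5, 6}, {1}
A partition's blocks are pairwise disjoint and cover U, so the missing block = U \ (union of shown blocks).
Union of shown blocks: {1, 4, 5, 6, 7, 8}
Missing block = U \ (union) = {2, 3}

{2, 3}


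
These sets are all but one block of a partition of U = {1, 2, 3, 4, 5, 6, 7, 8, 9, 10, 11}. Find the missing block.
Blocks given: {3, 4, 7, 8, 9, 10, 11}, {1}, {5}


U = {1, 2, 3, 4, 5, 6, 7, 8, 9, 10, 11}
Shown blocks: {3, 4, 7, 8, 9, 10, 11}, {1}, {5}
A partition's blocks are pairwise disjoint and cover U, so the missing block = U \ (union of shown blocks).
Union of shown blocks: {1, 3, 4, 5, 7, 8, 9, 10, 11}
Missing block = U \ (union) = {2, 6}

{2, 6}


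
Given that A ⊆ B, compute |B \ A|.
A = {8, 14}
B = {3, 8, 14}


Set A = {8, 14}, |A| = 2
Set B = {3, 8, 14}, |B| = 3
Since A ⊆ B: B \ A = {3}
|B| - |A| = 3 - 2 = 1

1


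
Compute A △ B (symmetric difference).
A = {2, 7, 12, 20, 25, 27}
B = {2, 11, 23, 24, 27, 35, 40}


Set A = {2, 7, 12, 20, 25, 27}
Set B = {2, 11, 23, 24, 27, 35, 40}
A △ B = (A \ B) ∪ (B \ A)
Elements in A but not B: {7, 12, 20, 25}
Elements in B but not A: {11, 23, 24, 35, 40}
A △ B = {7, 11, 12, 20, 23, 24, 25, 35, 40}

{7, 11, 12, 20, 23, 24, 25, 35, 40}


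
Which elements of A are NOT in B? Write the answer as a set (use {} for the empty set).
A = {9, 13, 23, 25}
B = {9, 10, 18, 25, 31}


Set A = {9, 13, 23, 25}
Set B = {9, 10, 18, 25, 31}
Check each element of A against B:
9 ∈ B, 13 ∉ B (include), 23 ∉ B (include), 25 ∈ B
Elements of A not in B: {13, 23}

{13, 23}


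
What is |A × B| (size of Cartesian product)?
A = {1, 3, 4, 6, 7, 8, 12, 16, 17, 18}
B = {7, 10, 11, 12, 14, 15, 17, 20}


Set A = {1, 3, 4, 6, 7, 8, 12, 16, 17, 18} has 10 elements.
Set B = {7, 10, 11, 12, 14, 15, 17, 20} has 8 elements.
|A × B| = |A| × |B| = 10 × 8 = 80

80


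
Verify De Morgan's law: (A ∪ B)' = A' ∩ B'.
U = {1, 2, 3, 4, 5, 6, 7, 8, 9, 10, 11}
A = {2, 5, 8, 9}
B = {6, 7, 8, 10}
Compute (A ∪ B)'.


U = {1, 2, 3, 4, 5, 6, 7, 8, 9, 10, 11}
A = {2, 5, 8, 9}, B = {6, 7, 8, 10}
A ∪ B = {2, 5, 6, 7, 8, 9, 10}
(A ∪ B)' = U \ (A ∪ B) = {1, 3, 4, 11}
Verification via A' ∩ B': A' = {1, 3, 4, 6, 7, 10, 11}, B' = {1, 2, 3, 4, 5, 9, 11}
A' ∩ B' = {1, 3, 4, 11} ✓

{1, 3, 4, 11}


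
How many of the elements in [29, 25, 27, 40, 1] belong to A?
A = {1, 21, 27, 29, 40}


Set A = {1, 21, 27, 29, 40}
Candidates: [29, 25, 27, 40, 1]
Check each candidate:
29 ∈ A, 25 ∉ A, 27 ∈ A, 40 ∈ A, 1 ∈ A
Count of candidates in A: 4

4


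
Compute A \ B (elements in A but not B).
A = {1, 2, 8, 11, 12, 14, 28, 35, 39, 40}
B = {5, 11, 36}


Set A = {1, 2, 8, 11, 12, 14, 28, 35, 39, 40}
Set B = {5, 11, 36}
A \ B includes elements in A that are not in B.
Check each element of A:
1 (not in B, keep), 2 (not in B, keep), 8 (not in B, keep), 11 (in B, remove), 12 (not in B, keep), 14 (not in B, keep), 28 (not in B, keep), 35 (not in B, keep), 39 (not in B, keep), 40 (not in B, keep)
A \ B = {1, 2, 8, 12, 14, 28, 35, 39, 40}

{1, 2, 8, 12, 14, 28, 35, 39, 40}


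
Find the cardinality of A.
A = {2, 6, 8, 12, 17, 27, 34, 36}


Set A = {2, 6, 8, 12, 17, 27, 34, 36}
Listing elements: 2, 6, 8, 12, 17, 27, 34, 36
Counting: 8 elements
|A| = 8

8


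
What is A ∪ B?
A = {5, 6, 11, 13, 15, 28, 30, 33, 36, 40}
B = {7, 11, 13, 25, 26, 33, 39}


Set A = {5, 6, 11, 13, 15, 28, 30, 33, 36, 40}
Set B = {7, 11, 13, 25, 26, 33, 39}
A ∪ B includes all elements in either set.
Elements from A: {5, 6, 11, 13, 15, 28, 30, 33, 36, 40}
Elements from B not already included: {7, 25, 26, 39}
A ∪ B = {5, 6, 7, 11, 13, 15, 25, 26, 28, 30, 33, 36, 39, 40}

{5, 6, 7, 11, 13, 15, 25, 26, 28, 30, 33, 36, 39, 40}


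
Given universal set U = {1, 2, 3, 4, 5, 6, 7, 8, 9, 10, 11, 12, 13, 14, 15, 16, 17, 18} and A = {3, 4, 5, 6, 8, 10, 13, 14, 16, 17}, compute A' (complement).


Universal set U = {1, 2, 3, 4, 5, 6, 7, 8, 9, 10, 11, 12, 13, 14, 15, 16, 17, 18}
Set A = {3, 4, 5, 6, 8, 10, 13, 14, 16, 17}
A' = U \ A = elements in U but not in A
Checking each element of U:
1 (not in A, include), 2 (not in A, include), 3 (in A, exclude), 4 (in A, exclude), 5 (in A, exclude), 6 (in A, exclude), 7 (not in A, include), 8 (in A, exclude), 9 (not in A, include), 10 (in A, exclude), 11 (not in A, include), 12 (not in A, include), 13 (in A, exclude), 14 (in A, exclude), 15 (not in A, include), 16 (in A, exclude), 17 (in A, exclude), 18 (not in A, include)
A' = {1, 2, 7, 9, 11, 12, 15, 18}

{1, 2, 7, 9, 11, 12, 15, 18}


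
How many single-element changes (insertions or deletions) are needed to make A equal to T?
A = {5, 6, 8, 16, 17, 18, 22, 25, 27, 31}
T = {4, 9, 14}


Set A = {5, 6, 8, 16, 17, 18, 22, 25, 27, 31}
Set T = {4, 9, 14}
Elements to remove from A (in A, not in T): {5, 6, 8, 16, 17, 18, 22, 25, 27, 31} → 10 removals
Elements to add to A (in T, not in A): {4, 9, 14} → 3 additions
Total edits = 10 + 3 = 13

13


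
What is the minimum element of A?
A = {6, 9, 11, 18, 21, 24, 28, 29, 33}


Set A = {6, 9, 11, 18, 21, 24, 28, 29, 33}
Elements in ascending order: 6, 9, 11, 18, 21, 24, 28, 29, 33
The smallest element is 6.

6


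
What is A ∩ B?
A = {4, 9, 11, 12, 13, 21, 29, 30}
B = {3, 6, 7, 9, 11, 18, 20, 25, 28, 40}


Set A = {4, 9, 11, 12, 13, 21, 29, 30}
Set B = {3, 6, 7, 9, 11, 18, 20, 25, 28, 40}
A ∩ B includes only elements in both sets.
Check each element of A against B:
4 ✗, 9 ✓, 11 ✓, 12 ✗, 13 ✗, 21 ✗, 29 ✗, 30 ✗
A ∩ B = {9, 11}

{9, 11}


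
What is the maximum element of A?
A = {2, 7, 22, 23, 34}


Set A = {2, 7, 22, 23, 34}
Elements in ascending order: 2, 7, 22, 23, 34
The largest element is 34.

34


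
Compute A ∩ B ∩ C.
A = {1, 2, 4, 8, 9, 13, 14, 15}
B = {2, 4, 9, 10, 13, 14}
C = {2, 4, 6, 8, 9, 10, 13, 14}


Set A = {1, 2, 4, 8, 9, 13, 14, 15}
Set B = {2, 4, 9, 10, 13, 14}
Set C = {2, 4, 6, 8, 9, 10, 13, 14}
First, A ∩ B = {2, 4, 9, 13, 14}
Then, (A ∩ B) ∩ C = {2, 4, 9, 13, 14}

{2, 4, 9, 13, 14}


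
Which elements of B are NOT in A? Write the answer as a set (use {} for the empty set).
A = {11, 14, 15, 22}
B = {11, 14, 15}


Set A = {11, 14, 15, 22}
Set B = {11, 14, 15}
Check each element of B against A:
11 ∈ A, 14 ∈ A, 15 ∈ A
Elements of B not in A: {}

{}


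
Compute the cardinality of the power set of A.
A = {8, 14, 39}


Set A = {8, 14, 39}
|A| = 3
The power set P(A) contains all subsets of A.
|P(A)| = 2^|A| = 2^3 = 8

8


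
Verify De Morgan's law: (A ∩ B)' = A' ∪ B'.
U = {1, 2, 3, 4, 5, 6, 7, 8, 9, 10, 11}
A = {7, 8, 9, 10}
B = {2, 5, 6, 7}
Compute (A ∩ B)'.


U = {1, 2, 3, 4, 5, 6, 7, 8, 9, 10, 11}
A = {7, 8, 9, 10}, B = {2, 5, 6, 7}
A ∩ B = {7}
(A ∩ B)' = U \ (A ∩ B) = {1, 2, 3, 4, 5, 6, 8, 9, 10, 11}
Verification via A' ∪ B': A' = {1, 2, 3, 4, 5, 6, 11}, B' = {1, 3, 4, 8, 9, 10, 11}
A' ∪ B' = {1, 2, 3, 4, 5, 6, 8, 9, 10, 11} ✓

{1, 2, 3, 4, 5, 6, 8, 9, 10, 11}


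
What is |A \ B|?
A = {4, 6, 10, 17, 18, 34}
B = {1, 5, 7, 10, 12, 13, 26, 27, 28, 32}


Set A = {4, 6, 10, 17, 18, 34}
Set B = {1, 5, 7, 10, 12, 13, 26, 27, 28, 32}
A \ B = {4, 6, 17, 18, 34}
|A \ B| = 5

5


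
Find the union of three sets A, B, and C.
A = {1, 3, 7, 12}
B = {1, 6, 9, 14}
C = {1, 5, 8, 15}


Set A = {1, 3, 7, 12}
Set B = {1, 6, 9, 14}
Set C = {1, 5, 8, 15}
First, A ∪ B = {1, 3, 6, 7, 9, 12, 14}
Then, (A ∪ B) ∪ C = {1, 3, 5, 6, 7, 8, 9, 12, 14, 15}

{1, 3, 5, 6, 7, 8, 9, 12, 14, 15}


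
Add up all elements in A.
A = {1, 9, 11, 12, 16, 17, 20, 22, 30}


Set A = {1, 9, 11, 12, 16, 17, 20, 22, 30}
Sum = 1 + 9 + 11 + 12 + 16 + 17 + 20 + 22 + 30 = 138

138


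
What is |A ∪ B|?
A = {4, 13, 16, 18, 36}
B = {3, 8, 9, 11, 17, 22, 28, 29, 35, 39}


Set A = {4, 13, 16, 18, 36}, |A| = 5
Set B = {3, 8, 9, 11, 17, 22, 28, 29, 35, 39}, |B| = 10
A ∩ B = {}, |A ∩ B| = 0
|A ∪ B| = |A| + |B| - |A ∩ B| = 5 + 10 - 0 = 15

15


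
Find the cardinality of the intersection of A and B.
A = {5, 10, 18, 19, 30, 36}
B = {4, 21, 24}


Set A = {5, 10, 18, 19, 30, 36}
Set B = {4, 21, 24}
A ∩ B = {}
|A ∩ B| = 0

0


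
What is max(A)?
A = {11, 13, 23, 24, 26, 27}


Set A = {11, 13, 23, 24, 26, 27}
Elements in ascending order: 11, 13, 23, 24, 26, 27
The largest element is 27.

27


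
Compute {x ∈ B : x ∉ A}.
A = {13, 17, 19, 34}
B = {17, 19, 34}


Set A = {13, 17, 19, 34}
Set B = {17, 19, 34}
Check each element of B against A:
17 ∈ A, 19 ∈ A, 34 ∈ A
Elements of B not in A: {}

{}


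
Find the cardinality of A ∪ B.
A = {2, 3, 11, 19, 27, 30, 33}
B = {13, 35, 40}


Set A = {2, 3, 11, 19, 27, 30, 33}, |A| = 7
Set B = {13, 35, 40}, |B| = 3
A ∩ B = {}, |A ∩ B| = 0
|A ∪ B| = |A| + |B| - |A ∩ B| = 7 + 3 - 0 = 10

10


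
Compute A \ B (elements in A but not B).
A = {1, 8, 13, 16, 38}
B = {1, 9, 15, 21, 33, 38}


Set A = {1, 8, 13, 16, 38}
Set B = {1, 9, 15, 21, 33, 38}
A \ B includes elements in A that are not in B.
Check each element of A:
1 (in B, remove), 8 (not in B, keep), 13 (not in B, keep), 16 (not in B, keep), 38 (in B, remove)
A \ B = {8, 13, 16}

{8, 13, 16}


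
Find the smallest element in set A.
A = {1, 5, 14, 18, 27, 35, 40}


Set A = {1, 5, 14, 18, 27, 35, 40}
Elements in ascending order: 1, 5, 14, 18, 27, 35, 40
The smallest element is 1.

1


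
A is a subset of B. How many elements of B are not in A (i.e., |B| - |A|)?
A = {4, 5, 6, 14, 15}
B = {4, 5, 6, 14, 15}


Set A = {4, 5, 6, 14, 15}, |A| = 5
Set B = {4, 5, 6, 14, 15}, |B| = 5
Since A ⊆ B: B \ A = {}
|B| - |A| = 5 - 5 = 0

0


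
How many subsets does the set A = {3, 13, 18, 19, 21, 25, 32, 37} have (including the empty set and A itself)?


Set A = {3, 13, 18, 19, 21, 25, 32, 37}
|A| = 8
The power set P(A) contains all subsets of A.
|P(A)| = 2^|A| = 2^8 = 256

256


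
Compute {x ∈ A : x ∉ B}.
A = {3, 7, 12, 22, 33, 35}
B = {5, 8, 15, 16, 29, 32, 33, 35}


Set A = {3, 7, 12, 22, 33, 35}
Set B = {5, 8, 15, 16, 29, 32, 33, 35}
Check each element of A against B:
3 ∉ B (include), 7 ∉ B (include), 12 ∉ B (include), 22 ∉ B (include), 33 ∈ B, 35 ∈ B
Elements of A not in B: {3, 7, 12, 22}

{3, 7, 12, 22}


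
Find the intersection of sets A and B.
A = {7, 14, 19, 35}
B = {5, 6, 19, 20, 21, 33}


Set A = {7, 14, 19, 35}
Set B = {5, 6, 19, 20, 21, 33}
A ∩ B includes only elements in both sets.
Check each element of A against B:
7 ✗, 14 ✗, 19 ✓, 35 ✗
A ∩ B = {19}

{19}


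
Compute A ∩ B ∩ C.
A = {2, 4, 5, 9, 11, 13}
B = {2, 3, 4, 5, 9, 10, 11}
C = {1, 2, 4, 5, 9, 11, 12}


Set A = {2, 4, 5, 9, 11, 13}
Set B = {2, 3, 4, 5, 9, 10, 11}
Set C = {1, 2, 4, 5, 9, 11, 12}
First, A ∩ B = {2, 4, 5, 9, 11}
Then, (A ∩ B) ∩ C = {2, 4, 5, 9, 11}

{2, 4, 5, 9, 11}


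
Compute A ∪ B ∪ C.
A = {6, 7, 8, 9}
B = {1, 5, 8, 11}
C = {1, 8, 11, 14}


Set A = {6, 7, 8, 9}
Set B = {1, 5, 8, 11}
Set C = {1, 8, 11, 14}
First, A ∪ B = {1, 5, 6, 7, 8, 9, 11}
Then, (A ∪ B) ∪ C = {1, 5, 6, 7, 8, 9, 11, 14}

{1, 5, 6, 7, 8, 9, 11, 14}


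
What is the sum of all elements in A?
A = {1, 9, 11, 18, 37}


Set A = {1, 9, 11, 18, 37}
Sum = 1 + 9 + 11 + 18 + 37 = 76

76


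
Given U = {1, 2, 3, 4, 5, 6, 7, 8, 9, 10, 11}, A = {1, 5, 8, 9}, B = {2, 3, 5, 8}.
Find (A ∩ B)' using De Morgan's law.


U = {1, 2, 3, 4, 5, 6, 7, 8, 9, 10, 11}
A = {1, 5, 8, 9}, B = {2, 3, 5, 8}
A ∩ B = {5, 8}
(A ∩ B)' = U \ (A ∩ B) = {1, 2, 3, 4, 6, 7, 9, 10, 11}
Verification via A' ∪ B': A' = {2, 3, 4, 6, 7, 10, 11}, B' = {1, 4, 6, 7, 9, 10, 11}
A' ∪ B' = {1, 2, 3, 4, 6, 7, 9, 10, 11} ✓

{1, 2, 3, 4, 6, 7, 9, 10, 11}


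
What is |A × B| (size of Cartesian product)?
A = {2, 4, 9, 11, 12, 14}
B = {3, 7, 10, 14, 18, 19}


Set A = {2, 4, 9, 11, 12, 14} has 6 elements.
Set B = {3, 7, 10, 14, 18, 19} has 6 elements.
|A × B| = |A| × |B| = 6 × 6 = 36

36


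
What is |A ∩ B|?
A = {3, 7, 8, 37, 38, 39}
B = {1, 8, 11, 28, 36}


Set A = {3, 7, 8, 37, 38, 39}
Set B = {1, 8, 11, 28, 36}
A ∩ B = {8}
|A ∩ B| = 1

1


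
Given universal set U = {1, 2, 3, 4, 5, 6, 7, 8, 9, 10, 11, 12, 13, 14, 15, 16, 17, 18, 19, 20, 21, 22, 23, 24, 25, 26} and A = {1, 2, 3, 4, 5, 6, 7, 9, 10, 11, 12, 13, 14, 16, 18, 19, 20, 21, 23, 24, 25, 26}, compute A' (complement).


Universal set U = {1, 2, 3, 4, 5, 6, 7, 8, 9, 10, 11, 12, 13, 14, 15, 16, 17, 18, 19, 20, 21, 22, 23, 24, 25, 26}
Set A = {1, 2, 3, 4, 5, 6, 7, 9, 10, 11, 12, 13, 14, 16, 18, 19, 20, 21, 23, 24, 25, 26}
A' = U \ A = elements in U but not in A
Checking each element of U:
1 (in A, exclude), 2 (in A, exclude), 3 (in A, exclude), 4 (in A, exclude), 5 (in A, exclude), 6 (in A, exclude), 7 (in A, exclude), 8 (not in A, include), 9 (in A, exclude), 10 (in A, exclude), 11 (in A, exclude), 12 (in A, exclude), 13 (in A, exclude), 14 (in A, exclude), 15 (not in A, include), 16 (in A, exclude), 17 (not in A, include), 18 (in A, exclude), 19 (in A, exclude), 20 (in A, exclude), 21 (in A, exclude), 22 (not in A, include), 23 (in A, exclude), 24 (in A, exclude), 25 (in A, exclude), 26 (in A, exclude)
A' = {8, 15, 17, 22}

{8, 15, 17, 22}


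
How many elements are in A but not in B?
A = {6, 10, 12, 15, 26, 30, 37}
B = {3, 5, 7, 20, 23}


Set A = {6, 10, 12, 15, 26, 30, 37}
Set B = {3, 5, 7, 20, 23}
A \ B = {6, 10, 12, 15, 26, 30, 37}
|A \ B| = 7

7


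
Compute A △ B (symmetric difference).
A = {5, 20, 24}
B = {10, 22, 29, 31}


Set A = {5, 20, 24}
Set B = {10, 22, 29, 31}
A △ B = (A \ B) ∪ (B \ A)
Elements in A but not B: {5, 20, 24}
Elements in B but not A: {10, 22, 29, 31}
A △ B = {5, 10, 20, 22, 24, 29, 31}

{5, 10, 20, 22, 24, 29, 31}


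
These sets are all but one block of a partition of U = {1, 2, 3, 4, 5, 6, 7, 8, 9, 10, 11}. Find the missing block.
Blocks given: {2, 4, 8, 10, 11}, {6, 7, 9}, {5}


U = {1, 2, 3, 4, 5, 6, 7, 8, 9, 10, 11}
Shown blocks: {2, 4, 8, 10, 11}, {6, 7, 9}, {5}
A partition's blocks are pairwise disjoint and cover U, so the missing block = U \ (union of shown blocks).
Union of shown blocks: {2, 4, 5, 6, 7, 8, 9, 10, 11}
Missing block = U \ (union) = {1, 3}

{1, 3}


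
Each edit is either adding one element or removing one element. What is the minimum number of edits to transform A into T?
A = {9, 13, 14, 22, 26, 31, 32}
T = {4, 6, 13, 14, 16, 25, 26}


Set A = {9, 13, 14, 22, 26, 31, 32}
Set T = {4, 6, 13, 14, 16, 25, 26}
Elements to remove from A (in A, not in T): {9, 22, 31, 32} → 4 removals
Elements to add to A (in T, not in A): {4, 6, 16, 25} → 4 additions
Total edits = 4 + 4 = 8

8


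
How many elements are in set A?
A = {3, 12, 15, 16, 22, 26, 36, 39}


Set A = {3, 12, 15, 16, 22, 26, 36, 39}
Listing elements: 3, 12, 15, 16, 22, 26, 36, 39
Counting: 8 elements
|A| = 8

8


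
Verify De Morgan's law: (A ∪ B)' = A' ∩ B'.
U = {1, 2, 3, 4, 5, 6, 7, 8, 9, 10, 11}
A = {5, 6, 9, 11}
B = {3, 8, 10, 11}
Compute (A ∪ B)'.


U = {1, 2, 3, 4, 5, 6, 7, 8, 9, 10, 11}
A = {5, 6, 9, 11}, B = {3, 8, 10, 11}
A ∪ B = {3, 5, 6, 8, 9, 10, 11}
(A ∪ B)' = U \ (A ∪ B) = {1, 2, 4, 7}
Verification via A' ∩ B': A' = {1, 2, 3, 4, 7, 8, 10}, B' = {1, 2, 4, 5, 6, 7, 9}
A' ∩ B' = {1, 2, 4, 7} ✓

{1, 2, 4, 7}


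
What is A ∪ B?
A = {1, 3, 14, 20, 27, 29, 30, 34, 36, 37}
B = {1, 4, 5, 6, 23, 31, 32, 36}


Set A = {1, 3, 14, 20, 27, 29, 30, 34, 36, 37}
Set B = {1, 4, 5, 6, 23, 31, 32, 36}
A ∪ B includes all elements in either set.
Elements from A: {1, 3, 14, 20, 27, 29, 30, 34, 36, 37}
Elements from B not already included: {4, 5, 6, 23, 31, 32}
A ∪ B = {1, 3, 4, 5, 6, 14, 20, 23, 27, 29, 30, 31, 32, 34, 36, 37}

{1, 3, 4, 5, 6, 14, 20, 23, 27, 29, 30, 31, 32, 34, 36, 37}


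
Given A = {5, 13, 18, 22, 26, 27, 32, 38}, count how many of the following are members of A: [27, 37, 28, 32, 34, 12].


Set A = {5, 13, 18, 22, 26, 27, 32, 38}
Candidates: [27, 37, 28, 32, 34, 12]
Check each candidate:
27 ∈ A, 37 ∉ A, 28 ∉ A, 32 ∈ A, 34 ∉ A, 12 ∉ A
Count of candidates in A: 2

2


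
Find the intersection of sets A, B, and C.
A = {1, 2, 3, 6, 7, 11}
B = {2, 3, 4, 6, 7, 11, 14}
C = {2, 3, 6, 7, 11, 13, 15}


Set A = {1, 2, 3, 6, 7, 11}
Set B = {2, 3, 4, 6, 7, 11, 14}
Set C = {2, 3, 6, 7, 11, 13, 15}
First, A ∩ B = {2, 3, 6, 7, 11}
Then, (A ∩ B) ∩ C = {2, 3, 6, 7, 11}

{2, 3, 6, 7, 11}


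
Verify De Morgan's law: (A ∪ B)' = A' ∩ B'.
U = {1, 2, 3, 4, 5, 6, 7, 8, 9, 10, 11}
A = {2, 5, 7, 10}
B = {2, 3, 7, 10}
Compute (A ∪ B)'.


U = {1, 2, 3, 4, 5, 6, 7, 8, 9, 10, 11}
A = {2, 5, 7, 10}, B = {2, 3, 7, 10}
A ∪ B = {2, 3, 5, 7, 10}
(A ∪ B)' = U \ (A ∪ B) = {1, 4, 6, 8, 9, 11}
Verification via A' ∩ B': A' = {1, 3, 4, 6, 8, 9, 11}, B' = {1, 4, 5, 6, 8, 9, 11}
A' ∩ B' = {1, 4, 6, 8, 9, 11} ✓

{1, 4, 6, 8, 9, 11}


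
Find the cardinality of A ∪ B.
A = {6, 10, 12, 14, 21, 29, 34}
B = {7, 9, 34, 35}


Set A = {6, 10, 12, 14, 21, 29, 34}, |A| = 7
Set B = {7, 9, 34, 35}, |B| = 4
A ∩ B = {34}, |A ∩ B| = 1
|A ∪ B| = |A| + |B| - |A ∩ B| = 7 + 4 - 1 = 10

10
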